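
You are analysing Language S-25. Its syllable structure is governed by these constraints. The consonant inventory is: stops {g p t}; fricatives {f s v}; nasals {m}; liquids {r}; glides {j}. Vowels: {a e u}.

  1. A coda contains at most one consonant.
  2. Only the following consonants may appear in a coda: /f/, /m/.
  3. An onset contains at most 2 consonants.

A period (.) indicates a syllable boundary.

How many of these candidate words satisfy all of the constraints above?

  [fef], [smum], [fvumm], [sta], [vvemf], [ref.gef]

[fef] — σ1 onset /f/, coda /f/ ok → licit
[smum] — σ1 onset /sm/ (2C), coda /m/ ok → licit
[fvumm] — violates constraint 1: syllable 1 coda /mm/ has 2 consonants (> 1) → illicit
[sta] — σ1 onset /st/ (2C), coda /∅/ ok → licit
[vvemf] — violates constraint 1: syllable 1 coda /mf/ has 2 consonants (> 1) → illicit
[ref.gef] — σ1 onset /r/, coda /f/ ok; σ2 onset /g/, coda /f/ ok → licit
Licit: [fef], [smum], [sta], [ref.gef] → 4.

4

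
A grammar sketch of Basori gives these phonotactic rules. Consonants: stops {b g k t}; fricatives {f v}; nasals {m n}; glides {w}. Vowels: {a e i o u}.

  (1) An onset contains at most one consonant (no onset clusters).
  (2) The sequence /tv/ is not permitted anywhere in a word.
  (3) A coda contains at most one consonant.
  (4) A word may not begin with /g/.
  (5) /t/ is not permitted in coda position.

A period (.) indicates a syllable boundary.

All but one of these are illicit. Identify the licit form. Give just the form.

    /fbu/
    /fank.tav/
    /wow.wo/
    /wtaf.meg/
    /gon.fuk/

/fbu/ — violates constraint 1: syllable 1 onset /fb/ has 2 consonants (> 1) → illicit
/fank.tav/ — violates constraint 3: syllable 1 coda /nk/ has 2 consonants (> 1) → illicit
/wow.wo/ — σ1 onset /w/, coda /w/ ok; σ2 onset /w/, coda /∅/ ok → licit
/wtaf.meg/ — violates constraint 1: syllable 1 onset /wt/ has 2 consonants (> 1) → illicit
/gon.fuk/ — violates constraint 4: word begins with /g/ → illicit

/wow.wo/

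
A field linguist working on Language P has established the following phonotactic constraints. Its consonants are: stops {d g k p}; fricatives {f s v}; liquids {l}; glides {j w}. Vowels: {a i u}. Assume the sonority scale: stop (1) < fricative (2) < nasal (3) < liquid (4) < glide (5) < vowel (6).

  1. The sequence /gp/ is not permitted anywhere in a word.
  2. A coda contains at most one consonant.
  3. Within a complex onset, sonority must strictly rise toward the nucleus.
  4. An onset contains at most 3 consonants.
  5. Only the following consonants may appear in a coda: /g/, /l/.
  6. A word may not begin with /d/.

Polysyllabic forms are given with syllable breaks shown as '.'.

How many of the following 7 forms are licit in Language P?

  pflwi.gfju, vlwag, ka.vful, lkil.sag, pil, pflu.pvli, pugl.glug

pflwi.gfju — violates constraint 4: syllable 1 onset /pflw/ has 4 consonants (> 3) → illicit
vlwag — σ1 onset /vlw/ (2→4→5 rises), coda /g/ ok → licit
ka.vful — violates constraint 3: syllable 2 onset /vf/: /v/ (fricative, 2) → /f/ (fricative, 2) does not rise → illicit
lkil.sag — violates constraint 3: syllable 1 onset /lk/: /l/ (liquid, 4) → /k/ (stop, 1) does not rise → illicit
pil — σ1 onset /p/, coda /l/ ok → licit
pflu.pvli — σ1 onset /pfl/ (1→2→4 rises), coda /∅/ ok; σ2 onset /pvl/ (1→2→4 rises), coda /∅/ ok → licit
pugl.glug — violates constraint 2: syllable 1 coda /gl/ has 2 consonants (> 1) → illicit
Licit: vlwag, pil, pflu.pvli → 3.

3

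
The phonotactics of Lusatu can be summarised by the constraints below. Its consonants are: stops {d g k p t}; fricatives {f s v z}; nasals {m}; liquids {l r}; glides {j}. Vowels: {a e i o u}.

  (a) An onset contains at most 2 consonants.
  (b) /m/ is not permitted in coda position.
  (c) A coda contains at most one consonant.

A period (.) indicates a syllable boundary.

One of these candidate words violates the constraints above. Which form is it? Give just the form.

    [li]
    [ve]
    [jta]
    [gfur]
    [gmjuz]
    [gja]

[gmjuz]

[li] — σ1 onset /l/, coda /∅/ ok → phonotactically legal
[ve] — σ1 onset /v/, coda /∅/ ok → phonotactically legal
[jta] — σ1 onset /jt/ (2C), coda /∅/ ok → phonotactically legal
[gfur] — σ1 onset /gf/ (2C), coda /r/ ok → phonotactically legal
[gmjuz] — violates constraint (a): syllable 1 onset /gmj/ has 3 consonants (> 2) → phonotactically illegal
[gja] — σ1 onset /gj/ (2C), coda /∅/ ok → phonotactically legal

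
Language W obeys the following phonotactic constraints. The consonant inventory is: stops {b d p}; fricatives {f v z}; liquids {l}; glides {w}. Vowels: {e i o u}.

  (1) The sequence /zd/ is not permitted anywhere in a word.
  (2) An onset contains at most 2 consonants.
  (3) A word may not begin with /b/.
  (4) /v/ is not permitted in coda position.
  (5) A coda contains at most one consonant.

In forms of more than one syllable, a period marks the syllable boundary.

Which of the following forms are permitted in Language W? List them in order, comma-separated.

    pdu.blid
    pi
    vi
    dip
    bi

pdu.blid, pi, vi, dip

pdu.blid — σ1 onset /pd/ (2C), coda /∅/ ok; σ2 onset /bl/ (2C), coda /d/ ok → permitted
pi — σ1 onset /p/, coda /∅/ ok → permitted
vi — σ1 onset /v/, coda /∅/ ok → permitted
dip — σ1 onset /d/, coda /p/ ok → permitted
bi — violates constraint 3: word begins with /b/ → not permitted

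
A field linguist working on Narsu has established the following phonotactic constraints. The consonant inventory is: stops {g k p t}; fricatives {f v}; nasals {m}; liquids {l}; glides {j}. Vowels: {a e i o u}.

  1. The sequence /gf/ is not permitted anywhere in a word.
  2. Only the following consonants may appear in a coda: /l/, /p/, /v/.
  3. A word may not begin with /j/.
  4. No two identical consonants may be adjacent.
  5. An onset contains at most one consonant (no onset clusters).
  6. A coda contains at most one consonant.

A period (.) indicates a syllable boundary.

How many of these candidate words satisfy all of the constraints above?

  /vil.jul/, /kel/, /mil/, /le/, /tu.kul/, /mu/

/vil.jul/ — σ1 onset /v/, coda /l/ ok; σ2 onset /j/, coda /l/ ok → permitted
/kel/ — σ1 onset /k/, coda /l/ ok → permitted
/mil/ — σ1 onset /m/, coda /l/ ok → permitted
/le/ — σ1 onset /l/, coda /∅/ ok → permitted
/tu.kul/ — σ1 onset /t/, coda /∅/ ok; σ2 onset /k/, coda /l/ ok → permitted
/mu/ — σ1 onset /m/, coda /∅/ ok → permitted
Permitted: /vil.jul/, /kel/, /mil/, /le/, /tu.kul/, /mu/ → 6.

6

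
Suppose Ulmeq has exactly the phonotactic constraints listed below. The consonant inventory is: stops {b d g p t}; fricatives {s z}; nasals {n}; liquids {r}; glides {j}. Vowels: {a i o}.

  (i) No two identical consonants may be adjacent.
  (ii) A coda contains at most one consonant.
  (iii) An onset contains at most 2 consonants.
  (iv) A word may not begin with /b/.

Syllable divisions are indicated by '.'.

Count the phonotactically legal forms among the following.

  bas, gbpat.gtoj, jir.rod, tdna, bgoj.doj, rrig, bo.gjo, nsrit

bas — violates constraint (iv): word begins with /b/ → phonotactically illegal
gbpat.gtoj — violates constraint (iii): syllable 1 onset /gbp/ has 3 consonants (> 2) → phonotactically illegal
jir.rod — violates constraint (i): adjacent identical consonants /rr/ → phonotactically illegal
tdna — violates constraint (iii): syllable 1 onset /tdn/ has 3 consonants (> 2) → phonotactically illegal
bgoj.doj — violates constraint (iv): word begins with /b/ → phonotactically illegal
rrig — violates constraint (i): adjacent identical consonants /rr/ → phonotactically illegal
bo.gjo — violates constraint (iv): word begins with /b/ → phonotactically illegal
nsrit — violates constraint (iii): syllable 1 onset /nsr/ has 3 consonants (> 2) → phonotactically illegal
No form is phonotactically legal → 0.

0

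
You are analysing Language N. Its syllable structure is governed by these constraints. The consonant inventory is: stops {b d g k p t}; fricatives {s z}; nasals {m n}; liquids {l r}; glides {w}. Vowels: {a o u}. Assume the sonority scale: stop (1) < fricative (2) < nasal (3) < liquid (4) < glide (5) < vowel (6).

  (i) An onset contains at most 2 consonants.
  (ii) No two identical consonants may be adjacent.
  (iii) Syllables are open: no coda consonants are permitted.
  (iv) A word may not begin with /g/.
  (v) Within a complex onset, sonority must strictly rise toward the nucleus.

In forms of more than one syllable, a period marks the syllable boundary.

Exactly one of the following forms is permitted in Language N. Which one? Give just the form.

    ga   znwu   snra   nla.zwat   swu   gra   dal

ga — violates constraint (iv): word begins with /g/ → not permitted
znwu — violates constraint (i): syllable 1 onset /znw/ has 3 consonants (> 2) → not permitted
snra — violates constraint (i): syllable 1 onset /snr/ has 3 consonants (> 2) → not permitted
nla.zwat — violates constraint (iii): syllable 2 coda /t/ has 1 consonant (> 0) → not permitted
swu — σ1 onset /sw/ (2→5 rises), coda /∅/ ok → permitted
gra — violates constraint (iv): word begins with /g/ → not permitted
dal — violates constraint (iii): syllable 1 coda /l/ has 1 consonant (> 0) → not permitted

swu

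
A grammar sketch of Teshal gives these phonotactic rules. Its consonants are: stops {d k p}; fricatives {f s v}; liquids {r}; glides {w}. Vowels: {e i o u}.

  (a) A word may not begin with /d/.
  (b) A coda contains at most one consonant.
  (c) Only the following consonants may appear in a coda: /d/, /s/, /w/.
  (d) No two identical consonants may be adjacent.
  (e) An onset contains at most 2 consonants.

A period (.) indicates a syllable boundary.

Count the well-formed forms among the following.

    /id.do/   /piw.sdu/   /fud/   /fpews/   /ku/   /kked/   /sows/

3

/id.do/ — violates constraint (d): adjacent identical consonants /dd/ → ill-formed
/piw.sdu/ — σ1 onset /p/, coda /w/ ok; σ2 onset /sd/ (2C), coda /∅/ ok → well-formed
/fud/ — σ1 onset /f/, coda /d/ ok → well-formed
/fpews/ — violates constraint (b): syllable 1 coda /ws/ has 2 consonants (> 1) → ill-formed
/ku/ — σ1 onset /k/, coda /∅/ ok → well-formed
/kked/ — violates constraint (d): adjacent identical consonants /kk/ → ill-formed
/sows/ — violates constraint (b): syllable 1 coda /ws/ has 2 consonants (> 1) → ill-formed
Well-formed: /piw.sdu/, /fud/, /ku/ → 3.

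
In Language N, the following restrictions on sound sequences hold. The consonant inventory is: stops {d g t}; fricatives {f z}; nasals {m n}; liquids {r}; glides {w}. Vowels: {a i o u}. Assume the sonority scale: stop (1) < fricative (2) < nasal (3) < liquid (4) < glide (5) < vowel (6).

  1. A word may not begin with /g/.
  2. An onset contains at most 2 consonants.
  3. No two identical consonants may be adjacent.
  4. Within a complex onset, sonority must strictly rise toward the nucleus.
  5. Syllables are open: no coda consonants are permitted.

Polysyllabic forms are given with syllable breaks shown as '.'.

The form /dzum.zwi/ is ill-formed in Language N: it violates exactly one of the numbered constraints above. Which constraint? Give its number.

5

/dzum.zwi/: syllable 1 coda /m/ has 1 consonant (> 0).
This is a violation of constraint 5: "Syllables are open: no coda consonants are permitted."
The remaining constraints (1, 2, 3, 4) are satisfied.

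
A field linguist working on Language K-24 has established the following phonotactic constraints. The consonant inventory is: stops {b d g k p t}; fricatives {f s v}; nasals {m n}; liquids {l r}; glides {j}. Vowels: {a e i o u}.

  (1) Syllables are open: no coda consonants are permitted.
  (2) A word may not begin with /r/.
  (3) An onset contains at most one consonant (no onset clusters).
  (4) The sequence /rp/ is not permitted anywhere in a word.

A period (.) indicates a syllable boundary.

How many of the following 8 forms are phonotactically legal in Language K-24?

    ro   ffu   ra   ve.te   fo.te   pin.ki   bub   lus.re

2

ro — violates constraint 2: word begins with /r/ → phonotactically illegal
ffu — violates constraint 3: syllable 1 onset /ff/ has 2 consonants (> 1) → phonotactically illegal
ra — violates constraint 2: word begins with /r/ → phonotactically illegal
ve.te — σ1 onset /v/, coda /∅/ ok; σ2 onset /t/, coda /∅/ ok → phonotactically legal
fo.te — σ1 onset /f/, coda /∅/ ok; σ2 onset /t/, coda /∅/ ok → phonotactically legal
pin.ki — violates constraint 1: syllable 1 coda /n/ has 1 consonant (> 0) → phonotactically illegal
bub — violates constraint 1: syllable 1 coda /b/ has 1 consonant (> 0) → phonotactically illegal
lus.re — violates constraint 1: syllable 1 coda /s/ has 1 consonant (> 0) → phonotactically illegal
Phonotactically legal: ve.te, fo.te → 2.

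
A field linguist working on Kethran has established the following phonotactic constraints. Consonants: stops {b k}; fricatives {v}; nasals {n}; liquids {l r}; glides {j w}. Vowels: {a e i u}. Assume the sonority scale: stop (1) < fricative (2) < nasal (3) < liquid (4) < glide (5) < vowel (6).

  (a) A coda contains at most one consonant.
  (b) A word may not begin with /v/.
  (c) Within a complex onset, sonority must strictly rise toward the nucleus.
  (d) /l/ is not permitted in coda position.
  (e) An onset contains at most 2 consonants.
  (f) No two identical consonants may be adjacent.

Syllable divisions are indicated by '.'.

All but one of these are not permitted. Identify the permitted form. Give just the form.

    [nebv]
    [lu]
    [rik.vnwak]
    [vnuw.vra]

[nebv] — violates constraint (a): syllable 1 coda /bv/ has 2 consonants (> 1) → not permitted
[lu] — σ1 onset /l/, coda /∅/ ok → permitted
[rik.vnwak] — violates constraint (e): syllable 2 onset /vnw/ has 3 consonants (> 2) → not permitted
[vnuw.vra] — violates constraint (b): word begins with /v/ → not permitted

[lu]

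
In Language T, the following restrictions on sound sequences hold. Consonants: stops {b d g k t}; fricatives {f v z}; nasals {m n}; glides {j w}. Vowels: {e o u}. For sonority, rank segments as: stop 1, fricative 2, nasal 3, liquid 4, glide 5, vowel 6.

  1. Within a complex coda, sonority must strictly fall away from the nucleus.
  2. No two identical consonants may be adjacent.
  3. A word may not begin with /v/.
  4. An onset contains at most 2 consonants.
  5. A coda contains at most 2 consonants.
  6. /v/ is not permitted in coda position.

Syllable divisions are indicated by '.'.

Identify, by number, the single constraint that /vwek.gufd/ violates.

/vwek.gufd/: word begins with /v/.
This is a violation of constraint 3: "A word may not begin with /v/."
The remaining constraints (1, 2, 4, 5, 6) are satisfied.

3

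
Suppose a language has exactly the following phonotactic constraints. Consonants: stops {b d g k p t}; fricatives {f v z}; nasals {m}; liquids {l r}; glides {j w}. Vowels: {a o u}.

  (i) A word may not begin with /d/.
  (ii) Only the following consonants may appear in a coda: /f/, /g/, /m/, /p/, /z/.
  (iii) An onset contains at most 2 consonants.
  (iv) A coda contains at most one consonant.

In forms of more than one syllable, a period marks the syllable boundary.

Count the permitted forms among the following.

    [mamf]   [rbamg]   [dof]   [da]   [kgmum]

0

[mamf] — violates constraint (iv): syllable 1 coda /mf/ has 2 consonants (> 1) → not permitted
[rbamg] — violates constraint (iv): syllable 1 coda /mg/ has 2 consonants (> 1) → not permitted
[dof] — violates constraint (i): word begins with /d/ → not permitted
[da] — violates constraint (i): word begins with /d/ → not permitted
[kgmum] — violates constraint (iii): syllable 1 onset /kgm/ has 3 consonants (> 2) → not permitted
No form is permitted → 0.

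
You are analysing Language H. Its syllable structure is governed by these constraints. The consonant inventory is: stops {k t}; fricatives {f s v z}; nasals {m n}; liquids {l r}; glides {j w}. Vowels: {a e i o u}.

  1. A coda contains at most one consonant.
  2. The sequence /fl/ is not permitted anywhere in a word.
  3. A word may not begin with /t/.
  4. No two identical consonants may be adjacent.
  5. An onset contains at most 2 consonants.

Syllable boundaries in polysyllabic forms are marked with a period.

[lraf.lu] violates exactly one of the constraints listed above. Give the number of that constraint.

[lraf.lu]: contains banned sequence /fl/.
This is a violation of constraint 2: "The sequence /fl/ is not permitted anywhere in a word."
The remaining constraints (1, 3, 4, 5) are satisfied.

2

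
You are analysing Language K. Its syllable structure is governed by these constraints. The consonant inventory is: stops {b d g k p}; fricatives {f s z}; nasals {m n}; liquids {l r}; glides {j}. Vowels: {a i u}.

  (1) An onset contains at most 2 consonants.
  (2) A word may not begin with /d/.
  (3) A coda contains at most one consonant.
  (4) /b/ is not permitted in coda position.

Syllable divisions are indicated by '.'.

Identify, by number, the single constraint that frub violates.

4

frub: syllable 1 coda contains /b/.
This is a violation of constraint 4: "/b/ is not permitted in coda position."
The remaining constraints (1, 2, 3) are satisfied.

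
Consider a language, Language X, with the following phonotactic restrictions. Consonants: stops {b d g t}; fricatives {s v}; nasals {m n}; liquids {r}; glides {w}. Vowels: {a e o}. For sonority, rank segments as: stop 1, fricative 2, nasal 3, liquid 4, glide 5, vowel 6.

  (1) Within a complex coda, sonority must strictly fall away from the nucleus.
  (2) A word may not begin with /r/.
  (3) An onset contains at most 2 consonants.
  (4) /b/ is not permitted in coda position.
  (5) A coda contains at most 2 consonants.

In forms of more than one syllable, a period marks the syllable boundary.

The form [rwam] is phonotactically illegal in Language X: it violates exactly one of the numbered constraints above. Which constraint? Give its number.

2

[rwam]: word begins with /r/.
This is a violation of constraint 2: "A word may not begin with /r/."
The remaining constraints (1, 3, 4, 5) are satisfied.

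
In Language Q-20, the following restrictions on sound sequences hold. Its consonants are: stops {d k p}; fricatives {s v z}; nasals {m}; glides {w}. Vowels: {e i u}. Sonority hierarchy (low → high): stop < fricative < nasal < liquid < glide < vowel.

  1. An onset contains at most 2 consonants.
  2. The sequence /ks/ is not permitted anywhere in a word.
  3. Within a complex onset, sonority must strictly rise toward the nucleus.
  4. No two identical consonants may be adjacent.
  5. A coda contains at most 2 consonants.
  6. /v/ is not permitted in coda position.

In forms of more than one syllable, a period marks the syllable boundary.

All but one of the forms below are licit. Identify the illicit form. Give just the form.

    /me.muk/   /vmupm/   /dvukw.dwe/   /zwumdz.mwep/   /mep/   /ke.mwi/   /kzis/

/zwumdz.mwep/

/me.muk/ — σ1 onset /m/, coda /∅/ ok; σ2 onset /m/, coda /k/ ok → licit
/vmupm/ — σ1 onset /vm/ (2→3 rises), coda /pm/ (2C) ok → licit
/dvukw.dwe/ — σ1 onset /dv/ (1→2 rises), coda /kw/ (2C) ok; σ2 onset /dw/ (1→5 rises), coda /∅/ ok → licit
/zwumdz.mwep/ — violates constraint 5: syllable 1 coda /mdz/ has 3 consonants (> 2) → illicit
/mep/ — σ1 onset /m/, coda /p/ ok → licit
/ke.mwi/ — σ1 onset /k/, coda /∅/ ok; σ2 onset /mw/ (3→5 rises), coda /∅/ ok → licit
/kzis/ — σ1 onset /kz/ (1→2 rises), coda /s/ ok → licit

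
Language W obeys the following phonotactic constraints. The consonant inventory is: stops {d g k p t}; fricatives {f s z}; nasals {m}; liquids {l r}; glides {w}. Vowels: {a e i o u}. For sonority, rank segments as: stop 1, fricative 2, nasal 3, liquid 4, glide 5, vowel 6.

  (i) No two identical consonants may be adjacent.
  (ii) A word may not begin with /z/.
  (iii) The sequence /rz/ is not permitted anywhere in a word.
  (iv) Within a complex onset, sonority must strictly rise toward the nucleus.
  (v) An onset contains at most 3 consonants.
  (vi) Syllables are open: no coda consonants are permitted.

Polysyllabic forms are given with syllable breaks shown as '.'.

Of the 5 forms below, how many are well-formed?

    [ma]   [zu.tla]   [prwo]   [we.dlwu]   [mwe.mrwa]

4

[ma] — σ1 onset /m/, coda /∅/ ok → well-formed
[zu.tla] — violates constraint (ii): word begins with /z/ → ill-formed
[prwo] — σ1 onset /prw/ (1→4→5 rises), coda /∅/ ok → well-formed
[we.dlwu] — σ1 onset /w/, coda /∅/ ok; σ2 onset /dlw/ (1→4→5 rises), coda /∅/ ok → well-formed
[mwe.mrwa] — σ1 onset /mw/ (3→5 rises), coda /∅/ ok; σ2 onset /mrw/ (3→4→5 rises), coda /∅/ ok → well-formed
Well-formed: [ma], [prwo], [we.dlwu], [mwe.mrwa] → 4.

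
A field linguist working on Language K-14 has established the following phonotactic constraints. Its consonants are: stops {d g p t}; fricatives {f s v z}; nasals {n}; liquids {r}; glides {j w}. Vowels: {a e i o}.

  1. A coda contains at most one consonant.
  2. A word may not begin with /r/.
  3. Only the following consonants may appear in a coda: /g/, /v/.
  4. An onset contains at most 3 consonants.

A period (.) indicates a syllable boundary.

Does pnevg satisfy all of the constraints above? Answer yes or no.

no

pnevg — violates constraint 1: syllable 1 coda /vg/ has 2 consonants (> 1) → not permitted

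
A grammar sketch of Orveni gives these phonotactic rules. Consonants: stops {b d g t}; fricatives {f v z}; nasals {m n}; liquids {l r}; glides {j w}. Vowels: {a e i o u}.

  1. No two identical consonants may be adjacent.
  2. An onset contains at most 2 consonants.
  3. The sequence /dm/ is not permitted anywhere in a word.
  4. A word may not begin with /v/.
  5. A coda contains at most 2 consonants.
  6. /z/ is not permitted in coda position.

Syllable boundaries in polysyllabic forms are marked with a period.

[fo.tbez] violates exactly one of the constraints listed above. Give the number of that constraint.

[fo.tbez]: syllable 2 coda contains /z/.
This is a violation of constraint 6: "/z/ is not permitted in coda position."
The remaining constraints (1, 2, 3, 4, 5) are satisfied.

6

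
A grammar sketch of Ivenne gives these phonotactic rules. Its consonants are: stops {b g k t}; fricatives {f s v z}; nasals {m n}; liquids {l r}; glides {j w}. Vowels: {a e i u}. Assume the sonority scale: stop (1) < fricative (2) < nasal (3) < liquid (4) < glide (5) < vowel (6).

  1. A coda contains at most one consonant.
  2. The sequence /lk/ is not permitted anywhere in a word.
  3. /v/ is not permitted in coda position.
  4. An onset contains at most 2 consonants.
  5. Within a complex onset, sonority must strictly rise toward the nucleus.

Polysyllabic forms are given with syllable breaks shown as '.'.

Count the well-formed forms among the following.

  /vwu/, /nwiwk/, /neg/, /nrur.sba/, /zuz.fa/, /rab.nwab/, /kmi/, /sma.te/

6

/vwu/ — σ1 onset /vw/ (2→5 rises), coda /∅/ ok → well-formed
/nwiwk/ — violates constraint 1: syllable 1 coda /wk/ has 2 consonants (> 1) → ill-formed
/neg/ — σ1 onset /n/, coda /g/ ok → well-formed
/nrur.sba/ — violates constraint 5: syllable 2 onset /sb/: /s/ (fricative, 2) → /b/ (stop, 1) does not rise → ill-formed
/zuz.fa/ — σ1 onset /z/, coda /z/ ok; σ2 onset /f/, coda /∅/ ok → well-formed
/rab.nwab/ — σ1 onset /r/, coda /b/ ok; σ2 onset /nw/ (3→5 rises), coda /b/ ok → well-formed
/kmi/ — σ1 onset /km/ (1→3 rises), coda /∅/ ok → well-formed
/sma.te/ — σ1 onset /sm/ (2→3 rises), coda /∅/ ok; σ2 onset /t/, coda /∅/ ok → well-formed
Well-formed: /vwu/, /neg/, /zuz.fa/, /rab.nwab/, /kmi/, /sma.te/ → 6.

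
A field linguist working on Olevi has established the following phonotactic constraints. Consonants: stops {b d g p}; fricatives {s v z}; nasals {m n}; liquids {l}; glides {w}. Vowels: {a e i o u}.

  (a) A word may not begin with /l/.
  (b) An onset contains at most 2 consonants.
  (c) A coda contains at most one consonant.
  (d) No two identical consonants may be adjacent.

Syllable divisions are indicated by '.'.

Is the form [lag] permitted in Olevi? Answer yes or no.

no

[lag] — violates constraint (a): word begins with /l/ → not permitted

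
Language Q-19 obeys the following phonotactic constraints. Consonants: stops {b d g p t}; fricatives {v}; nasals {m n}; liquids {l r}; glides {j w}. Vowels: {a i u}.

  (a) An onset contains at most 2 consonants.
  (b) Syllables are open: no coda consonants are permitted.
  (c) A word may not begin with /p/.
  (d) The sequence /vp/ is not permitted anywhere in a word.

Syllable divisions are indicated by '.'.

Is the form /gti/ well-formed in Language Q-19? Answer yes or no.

yes

/gti/ — σ1 onset /gt/ (2C), coda /∅/ ok → well-formed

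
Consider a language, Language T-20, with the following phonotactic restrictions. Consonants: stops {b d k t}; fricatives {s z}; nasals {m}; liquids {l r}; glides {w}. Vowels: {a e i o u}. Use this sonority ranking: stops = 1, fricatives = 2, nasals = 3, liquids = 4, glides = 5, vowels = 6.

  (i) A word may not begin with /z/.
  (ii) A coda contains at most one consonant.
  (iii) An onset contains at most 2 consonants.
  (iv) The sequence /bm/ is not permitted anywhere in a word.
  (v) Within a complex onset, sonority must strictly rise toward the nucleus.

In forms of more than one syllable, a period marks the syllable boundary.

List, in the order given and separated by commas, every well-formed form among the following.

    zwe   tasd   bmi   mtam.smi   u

u

zwe — violates constraint (i): word begins with /z/ → ill-formed
tasd — violates constraint (ii): syllable 1 coda /sd/ has 2 consonants (> 1) → ill-formed
bmi — violates constraint (iv): contains banned sequence /bm/ → ill-formed
mtam.smi — violates constraint (v): syllable 1 onset /mt/: /m/ (nasal, 3) → /t/ (stop, 1) does not rise → ill-formed
u — σ1 onset /∅/, coda /∅/ ok → well-formed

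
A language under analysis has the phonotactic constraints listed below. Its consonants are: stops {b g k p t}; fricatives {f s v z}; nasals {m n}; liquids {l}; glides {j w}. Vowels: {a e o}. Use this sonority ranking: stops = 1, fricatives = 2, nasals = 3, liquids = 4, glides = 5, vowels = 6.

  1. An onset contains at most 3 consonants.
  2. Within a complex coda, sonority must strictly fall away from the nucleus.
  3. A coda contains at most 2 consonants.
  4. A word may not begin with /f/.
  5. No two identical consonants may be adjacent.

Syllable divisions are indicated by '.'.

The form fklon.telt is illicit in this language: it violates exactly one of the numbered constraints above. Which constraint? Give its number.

4

fklon.telt: word begins with /f/.
This is a violation of constraint 4: "A word may not begin with /f/."
The remaining constraints (1, 2, 3, 5) are satisfied.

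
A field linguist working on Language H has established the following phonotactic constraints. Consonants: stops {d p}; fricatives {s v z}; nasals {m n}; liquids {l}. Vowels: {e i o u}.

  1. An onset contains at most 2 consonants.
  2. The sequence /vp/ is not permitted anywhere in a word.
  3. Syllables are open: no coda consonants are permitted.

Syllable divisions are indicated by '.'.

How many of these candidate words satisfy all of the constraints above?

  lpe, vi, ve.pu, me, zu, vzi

lpe — σ1 onset /lp/ (2C), coda /∅/ ok → well-formed
vi — σ1 onset /v/, coda /∅/ ok → well-formed
ve.pu — σ1 onset /v/, coda /∅/ ok; σ2 onset /p/, coda /∅/ ok → well-formed
me — σ1 onset /m/, coda /∅/ ok → well-formed
zu — σ1 onset /z/, coda /∅/ ok → well-formed
vzi — σ1 onset /vz/ (2C), coda /∅/ ok → well-formed
Well-formed: lpe, vi, ve.pu, me, zu, vzi → 6.

6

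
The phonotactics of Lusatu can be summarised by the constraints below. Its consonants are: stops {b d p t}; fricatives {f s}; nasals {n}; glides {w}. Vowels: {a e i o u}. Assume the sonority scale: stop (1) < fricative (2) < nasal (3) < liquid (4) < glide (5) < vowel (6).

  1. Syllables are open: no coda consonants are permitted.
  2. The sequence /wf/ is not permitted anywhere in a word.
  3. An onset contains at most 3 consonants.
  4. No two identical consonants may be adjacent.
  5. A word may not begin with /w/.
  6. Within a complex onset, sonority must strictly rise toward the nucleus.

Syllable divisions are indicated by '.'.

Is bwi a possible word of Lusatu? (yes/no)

bwi — σ1 onset /bw/ (1→5 rises), coda /∅/ ok → licit

yes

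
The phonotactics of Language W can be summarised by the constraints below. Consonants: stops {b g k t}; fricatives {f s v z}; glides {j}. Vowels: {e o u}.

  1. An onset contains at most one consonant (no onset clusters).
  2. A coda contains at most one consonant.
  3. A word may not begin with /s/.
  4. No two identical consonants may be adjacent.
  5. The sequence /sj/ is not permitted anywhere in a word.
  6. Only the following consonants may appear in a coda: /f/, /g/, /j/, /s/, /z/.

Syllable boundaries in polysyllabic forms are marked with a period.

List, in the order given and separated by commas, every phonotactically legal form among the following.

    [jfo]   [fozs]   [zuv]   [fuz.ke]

[fuz.ke]

[jfo] — violates constraint 1: syllable 1 onset /jf/ has 2 consonants (> 1) → phonotactically illegal
[fozs] — violates constraint 2: syllable 1 coda /zs/ has 2 consonants (> 1) → phonotactically illegal
[zuv] — violates constraint 6: syllable 1 coda contains /v/, which is not a licensed coda consonant → phonotactically illegal
[fuz.ke] — σ1 onset /f/, coda /z/ ok; σ2 onset /k/, coda /∅/ ok → phonotactically legal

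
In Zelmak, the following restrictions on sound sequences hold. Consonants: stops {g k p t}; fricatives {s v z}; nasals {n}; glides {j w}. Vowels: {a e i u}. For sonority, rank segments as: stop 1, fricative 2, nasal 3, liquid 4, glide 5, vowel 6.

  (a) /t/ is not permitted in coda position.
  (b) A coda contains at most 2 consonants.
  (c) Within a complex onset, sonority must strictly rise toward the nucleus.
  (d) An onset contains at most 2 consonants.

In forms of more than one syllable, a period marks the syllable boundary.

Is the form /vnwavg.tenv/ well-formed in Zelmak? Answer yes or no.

/vnwavg.tenv/ — violates constraint (d): syllable 1 onset /vnw/ has 3 consonants (> 2) → ill-formed

no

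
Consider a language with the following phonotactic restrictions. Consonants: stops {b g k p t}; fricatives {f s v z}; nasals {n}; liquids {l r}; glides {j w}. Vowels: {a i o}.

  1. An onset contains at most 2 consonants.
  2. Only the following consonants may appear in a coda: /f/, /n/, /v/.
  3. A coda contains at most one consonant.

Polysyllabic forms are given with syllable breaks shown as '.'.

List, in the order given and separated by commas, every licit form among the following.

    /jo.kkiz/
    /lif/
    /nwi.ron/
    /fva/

/jo.kkiz/ — violates constraint 2: syllable 2 coda contains /z/, which is not a licensed coda consonant → illicit
/lif/ — σ1 onset /l/, coda /f/ ok → licit
/nwi.ron/ — σ1 onset /nw/ (2C), coda /∅/ ok; σ2 onset /r/, coda /n/ ok → licit
/fva/ — σ1 onset /fv/ (2C), coda /∅/ ok → licit

/lif/, /nwi.ron/, /fva/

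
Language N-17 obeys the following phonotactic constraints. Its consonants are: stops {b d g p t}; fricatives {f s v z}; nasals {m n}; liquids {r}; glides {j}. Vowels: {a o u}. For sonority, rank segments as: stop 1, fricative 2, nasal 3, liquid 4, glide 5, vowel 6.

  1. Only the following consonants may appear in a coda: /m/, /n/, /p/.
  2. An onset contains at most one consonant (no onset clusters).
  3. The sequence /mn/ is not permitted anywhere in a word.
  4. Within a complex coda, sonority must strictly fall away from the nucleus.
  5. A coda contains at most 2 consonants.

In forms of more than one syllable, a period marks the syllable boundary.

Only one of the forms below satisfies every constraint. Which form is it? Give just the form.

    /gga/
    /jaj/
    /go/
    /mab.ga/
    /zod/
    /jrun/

/gga/ — violates constraint 2: syllable 1 onset /gg/ has 2 consonants (> 1) → illicit
/jaj/ — violates constraint 1: syllable 1 coda contains /j/, which is not a licensed coda consonant → illicit
/go/ — σ1 onset /g/, coda /∅/ ok → licit
/mab.ga/ — violates constraint 1: syllable 1 coda contains /b/, which is not a licensed coda consonant → illicit
/zod/ — violates constraint 1: syllable 1 coda contains /d/, which is not a licensed coda consonant → illicit
/jrun/ — violates constraint 2: syllable 1 onset /jr/ has 2 consonants (> 1) → illicit

/go/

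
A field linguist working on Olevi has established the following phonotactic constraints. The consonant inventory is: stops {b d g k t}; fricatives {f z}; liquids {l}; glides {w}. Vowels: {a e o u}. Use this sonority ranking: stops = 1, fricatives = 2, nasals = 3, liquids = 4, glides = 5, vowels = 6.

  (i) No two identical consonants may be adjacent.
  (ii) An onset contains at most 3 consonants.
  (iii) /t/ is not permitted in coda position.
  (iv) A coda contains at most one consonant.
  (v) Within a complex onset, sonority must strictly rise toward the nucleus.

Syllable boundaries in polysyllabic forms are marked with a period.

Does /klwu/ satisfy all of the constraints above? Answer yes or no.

yes

/klwu/ — σ1 onset /klw/ (1→4→5 rises), coda /∅/ ok → licit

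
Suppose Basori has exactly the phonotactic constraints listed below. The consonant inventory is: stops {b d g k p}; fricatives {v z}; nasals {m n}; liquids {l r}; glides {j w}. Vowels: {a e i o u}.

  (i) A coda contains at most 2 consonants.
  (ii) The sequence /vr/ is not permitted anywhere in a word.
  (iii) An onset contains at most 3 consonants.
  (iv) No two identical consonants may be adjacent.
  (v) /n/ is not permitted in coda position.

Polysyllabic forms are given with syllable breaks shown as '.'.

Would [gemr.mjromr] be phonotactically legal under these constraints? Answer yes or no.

yes

[gemr.mjromr] — σ1 onset /g/, coda /mr/ (2C) ok; σ2 onset /mjr/ (3C), coda /mr/ (2C) ok → phonotactically legal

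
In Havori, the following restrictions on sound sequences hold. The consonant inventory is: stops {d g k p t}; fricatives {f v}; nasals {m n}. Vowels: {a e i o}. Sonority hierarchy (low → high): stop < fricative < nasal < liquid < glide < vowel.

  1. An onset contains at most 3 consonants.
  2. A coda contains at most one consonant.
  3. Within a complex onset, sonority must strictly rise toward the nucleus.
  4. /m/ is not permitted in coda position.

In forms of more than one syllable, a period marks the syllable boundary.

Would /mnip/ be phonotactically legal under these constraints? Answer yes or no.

/mnip/ — violates constraint 3: syllable 1 onset /mn/: /m/ (nasal, 3) → /n/ (nasal, 3) does not rise → phonotactically illegal

no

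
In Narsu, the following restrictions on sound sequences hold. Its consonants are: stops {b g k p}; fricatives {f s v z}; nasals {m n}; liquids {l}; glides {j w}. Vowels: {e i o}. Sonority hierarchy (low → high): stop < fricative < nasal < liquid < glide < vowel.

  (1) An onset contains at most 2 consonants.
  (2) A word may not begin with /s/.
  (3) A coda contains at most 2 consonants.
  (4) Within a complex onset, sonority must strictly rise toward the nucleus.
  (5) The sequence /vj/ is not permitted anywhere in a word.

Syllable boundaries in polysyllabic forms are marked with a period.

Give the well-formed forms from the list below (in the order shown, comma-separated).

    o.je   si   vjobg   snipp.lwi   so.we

o.je

o.je — σ1 onset /∅/, coda /∅/ ok; σ2 onset /j/, coda /∅/ ok → well-formed
si — violates constraint 2: word begins with /s/ → ill-formed
vjobg — violates constraint 5: contains banned sequence /vj/ → ill-formed
snipp.lwi — violates constraint 2: word begins with /s/ → ill-formed
so.we — violates constraint 2: word begins with /s/ → ill-formed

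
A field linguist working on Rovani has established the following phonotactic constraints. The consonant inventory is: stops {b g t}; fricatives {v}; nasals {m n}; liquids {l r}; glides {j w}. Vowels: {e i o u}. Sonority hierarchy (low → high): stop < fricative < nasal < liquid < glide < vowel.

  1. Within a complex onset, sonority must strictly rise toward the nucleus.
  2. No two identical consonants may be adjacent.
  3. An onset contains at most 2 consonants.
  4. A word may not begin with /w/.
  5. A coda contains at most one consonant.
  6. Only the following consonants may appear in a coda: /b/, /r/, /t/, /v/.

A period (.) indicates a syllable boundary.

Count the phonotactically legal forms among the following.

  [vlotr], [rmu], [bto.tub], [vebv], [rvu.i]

0

[vlotr] — violates constraint 5: syllable 1 coda /tr/ has 2 consonants (> 1) → phonotactically illegal
[rmu] — violates constraint 1: syllable 1 onset /rm/: /r/ (liquid, 4) → /m/ (nasal, 3) does not rise → phonotactically illegal
[bto.tub] — violates constraint 1: syllable 1 onset /bt/: /b/ (stop, 1) → /t/ (stop, 1) does not rise → phonotactically illegal
[vebv] — violates constraint 5: syllable 1 coda /bv/ has 2 consonants (> 1) → phonotactically illegal
[rvu.i] — violates constraint 1: syllable 1 onset /rv/: /r/ (liquid, 4) → /v/ (fricative, 2) does not rise → phonotactically illegal
No form is phonotactically legal → 0.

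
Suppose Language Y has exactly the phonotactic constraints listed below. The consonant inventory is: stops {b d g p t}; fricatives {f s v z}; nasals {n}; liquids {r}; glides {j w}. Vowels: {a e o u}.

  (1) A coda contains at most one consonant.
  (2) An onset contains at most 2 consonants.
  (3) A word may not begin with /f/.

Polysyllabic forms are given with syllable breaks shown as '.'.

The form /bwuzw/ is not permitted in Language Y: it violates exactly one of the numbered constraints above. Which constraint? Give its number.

1

/bwuzw/: syllable 1 coda /zw/ has 2 consonants (> 1).
This is a violation of constraint 1: "A coda contains at most one consonant."
The remaining constraints (2, 3) are satisfied.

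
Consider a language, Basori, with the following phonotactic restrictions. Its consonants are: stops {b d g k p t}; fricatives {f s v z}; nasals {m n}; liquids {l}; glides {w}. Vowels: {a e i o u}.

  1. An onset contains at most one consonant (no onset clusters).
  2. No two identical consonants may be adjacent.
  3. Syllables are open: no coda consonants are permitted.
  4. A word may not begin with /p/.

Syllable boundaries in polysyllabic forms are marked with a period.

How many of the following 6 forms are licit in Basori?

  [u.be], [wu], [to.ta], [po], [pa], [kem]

[u.be] — σ1 onset /∅/, coda /∅/ ok; σ2 onset /b/, coda /∅/ ok → licit
[wu] — σ1 onset /w/, coda /∅/ ok → licit
[to.ta] — σ1 onset /t/, coda /∅/ ok; σ2 onset /t/, coda /∅/ ok → licit
[po] — violates constraint 4: word begins with /p/ → illicit
[pa] — violates constraint 4: word begins with /p/ → illicit
[kem] — violates constraint 3: syllable 1 coda /m/ has 1 consonant (> 0) → illicit
Licit: [u.be], [wu], [to.ta] → 3.

3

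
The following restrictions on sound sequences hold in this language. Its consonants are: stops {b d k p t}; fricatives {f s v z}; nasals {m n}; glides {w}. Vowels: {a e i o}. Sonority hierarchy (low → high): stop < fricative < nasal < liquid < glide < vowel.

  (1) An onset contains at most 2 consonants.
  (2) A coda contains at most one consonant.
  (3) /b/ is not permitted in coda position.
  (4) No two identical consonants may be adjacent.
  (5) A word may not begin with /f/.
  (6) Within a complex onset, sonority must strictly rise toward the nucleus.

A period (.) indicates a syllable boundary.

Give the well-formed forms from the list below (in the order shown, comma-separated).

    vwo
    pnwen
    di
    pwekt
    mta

vwo — σ1 onset /vw/ (2→5 rises), coda /∅/ ok → well-formed
pnwen — violates constraint 1: syllable 1 onset /pnw/ has 3 consonants (> 2) → ill-formed
di — σ1 onset /d/, coda /∅/ ok → well-formed
pwekt — violates constraint 2: syllable 1 coda /kt/ has 2 consonants (> 1) → ill-formed
mta — violates constraint 6: syllable 1 onset /mt/: /m/ (nasal, 3) → /t/ (stop, 1) does not rise → ill-formed

vwo, di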